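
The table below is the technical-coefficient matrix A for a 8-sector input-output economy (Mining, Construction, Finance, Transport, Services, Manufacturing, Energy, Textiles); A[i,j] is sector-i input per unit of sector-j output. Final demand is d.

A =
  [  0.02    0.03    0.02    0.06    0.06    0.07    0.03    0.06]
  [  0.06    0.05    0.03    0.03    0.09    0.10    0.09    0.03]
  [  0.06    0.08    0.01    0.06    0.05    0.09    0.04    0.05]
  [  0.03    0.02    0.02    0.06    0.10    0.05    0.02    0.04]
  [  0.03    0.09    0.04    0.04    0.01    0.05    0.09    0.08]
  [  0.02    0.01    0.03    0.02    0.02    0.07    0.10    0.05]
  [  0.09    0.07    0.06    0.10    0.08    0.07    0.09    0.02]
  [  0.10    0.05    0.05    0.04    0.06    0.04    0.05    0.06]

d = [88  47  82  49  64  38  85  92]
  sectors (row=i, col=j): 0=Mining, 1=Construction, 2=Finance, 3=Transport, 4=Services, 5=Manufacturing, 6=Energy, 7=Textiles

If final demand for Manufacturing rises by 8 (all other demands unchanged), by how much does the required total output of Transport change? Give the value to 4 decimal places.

Form M = I − A:
  [  0.98   -0.03   -0.02   -0.06   -0.06   -0.07   -0.03   -0.06]
  [ -0.06    0.95   -0.03   -0.03   -0.09   -0.10   -0.09   -0.03]
  [ -0.06   -0.08    0.99   -0.06   -0.05   -0.09   -0.04   -0.05]
  [ -0.03   -0.02   -0.02    0.94   -0.10   -0.05   -0.02   -0.04]
  [ -0.03   -0.09   -0.04   -0.04    0.99   -0.05   -0.09   -0.08]
  [ -0.02   -0.01   -0.03   -0.02   -0.02    0.93   -0.10   -0.05]
  [ -0.09   -0.07   -0.06   -0.10   -0.08   -0.07    0.91   -0.02]
  [ -0.10   -0.05   -0.05   -0.04   -0.06   -0.04   -0.05    0.94]
Leontief inverse L = M⁻¹:
  [  1.0499    0.0583    0.0406    0.0890    0.0933    0.1082    0.0702    0.0900]
  [  0.1010    1.0916    0.0594    0.0731    0.1353    0.1563    0.1499    0.0706]
  [  0.0963    0.1139    1.0354    0.0963    0.0937    0.1405    0.0915    0.0863]
  [  0.0571    0.0494    0.0397    1.0882    0.1306    0.0864    0.0587    0.0706]
  [  0.0736    0.1275    0.0672    0.0802    1.0581    0.1025    0.1419    0.1143]
  [  0.0519    0.0380    0.0512    0.0517    0.0527    1.1076    0.1400    0.0758]
  [  0.1377    0.1187    0.0927    0.1532    0.1395    0.1377    1.1553    0.0678]
  [  0.1388    0.0885    0.0756    0.0803    0.1049    0.0920    0.0993    1.0989]
Total output x = L · d:
  x_0 = 1.0499·88 + 0.0583·47 + 0.0406·82 + 0.0890·49 + 0.0933·64 + 0.1082·38 + 0.0702·85 + 0.0900·92 = 127.1542
  x_1 = 0.1010·88 + 1.0916·47 + 0.0594·82 + 0.0731·49 + 0.1353·64 + 0.1563·38 + 0.1499·85 + 0.0706·92 = 102.4861
  x_2 = 0.0963·88 + 0.1139·47 + 1.0354·82 + 0.0963·49 + 0.0937·64 + 0.1405·38 + 0.0915·85 + 0.0863·92 = 130.4986
  x_3 = 0.0571·88 + 0.0494·47 + 0.0397·82 + 1.0882·49 + 0.1306·64 + 0.0864·38 + 0.0587·85 + 0.0706·92 = 87.0573
  x_4 = 0.0736·88 + 0.1275·47 + 0.0672·82 + 0.0802·49 + 1.0581·64 + 0.1025·38 + 0.1419·85 + 0.1143·92 = 116.1002
  x_5 = 0.0519·88 + 0.0380·47 + 0.0512·82 + 0.0517·49 + 0.0527·64 + 1.1076·38 + 0.1400·85 + 0.0758·92 = 77.4195
  x_6 = 0.1377·88 + 0.1187·47 + 0.0927·82 + 0.1532·49 + 0.1395·64 + 0.1377·38 + 1.1553·85 + 0.0678·92 = 151.4132
  x_7 = 0.1388·88 + 0.0885·47 + 0.0756·82 + 0.0803·49 + 0.1049·64 + 0.0920·38 + 0.0993·85 + 1.0989·92 = 146.2557
Δx_3 = L[3,5] · Δd_5 = 0.0864 · 8 = 0.6915

0.6915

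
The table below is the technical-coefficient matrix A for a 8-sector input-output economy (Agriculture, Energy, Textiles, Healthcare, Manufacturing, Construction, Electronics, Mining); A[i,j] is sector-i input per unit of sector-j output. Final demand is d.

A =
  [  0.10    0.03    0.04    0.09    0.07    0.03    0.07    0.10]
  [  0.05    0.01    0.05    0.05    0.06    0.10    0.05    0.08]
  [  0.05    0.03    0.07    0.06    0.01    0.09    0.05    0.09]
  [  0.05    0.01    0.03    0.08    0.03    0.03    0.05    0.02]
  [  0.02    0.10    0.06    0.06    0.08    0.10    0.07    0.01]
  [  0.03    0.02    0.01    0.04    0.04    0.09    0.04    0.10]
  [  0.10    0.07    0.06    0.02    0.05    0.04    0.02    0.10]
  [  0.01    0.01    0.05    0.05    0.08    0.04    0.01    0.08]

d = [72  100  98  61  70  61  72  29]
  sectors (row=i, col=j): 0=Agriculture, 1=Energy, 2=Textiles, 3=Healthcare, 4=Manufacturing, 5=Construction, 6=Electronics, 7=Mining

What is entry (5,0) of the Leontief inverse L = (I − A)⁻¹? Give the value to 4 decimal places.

L[5,0] = 0.0563

Form M = I − A:
  [  0.90   -0.03   -0.04   -0.09   -0.07   -0.03   -0.07   -0.10]
  [ -0.05    0.99   -0.05   -0.05   -0.06   -0.10   -0.05   -0.08]
  [ -0.05   -0.03    0.93   -0.06   -0.01   -0.09   -0.05   -0.09]
  [ -0.05   -0.01   -0.03    0.92   -0.03   -0.03   -0.05   -0.02]
  [ -0.02   -0.10   -0.06   -0.06    0.92   -0.10   -0.07   -0.01]
  [ -0.03   -0.02   -0.01   -0.04   -0.04    0.91   -0.04   -0.10]
  [ -0.10   -0.07   -0.06   -0.02   -0.05   -0.04    0.98   -0.10]
  [ -0.01   -0.01   -0.05   -0.05   -0.08   -0.04   -0.01    0.92]
Leontief inverse L = M⁻¹:
  [  1.1466    0.0620    0.0819    0.1436    0.1207    0.0827    0.1102    0.1634]
  [  0.0852    1.0365    0.0831    0.0923    0.1007    0.1486    0.0826    0.1358]
  [  0.0861    0.0519    1.1028    0.1021    0.0484    0.1364    0.0808    0.1481]
  [  0.0781    0.0278    0.0526    1.1104    0.0559    0.0592    0.0733    0.0552]
  [  0.0619    0.1311    0.0983    0.1062    1.1239    0.1611    0.1091    0.0716]
  [  0.0563    0.0399    0.0359    0.0733    0.0749    1.1286    0.0645    0.1452]
  [  0.1386    0.0955    0.0971    0.0669    0.0952    0.0908    1.0557    0.1600]
  [  0.0317    0.0304    0.0757    0.0816    0.1101    0.0772    0.0342    1.1155]
Total output x = L · d:
  x_0 = 1.1466·72 + 0.0620·100 + 0.0819·98 + 0.1436·61 + 0.1207·70 + 0.0827·61 + 0.1102·72 + 0.1634·29 = 131.7020
  x_1 = 0.0852·72 + 1.0365·100 + 0.0831·98 + 0.0923·61 + 0.1007·70 + 0.1486·61 + 0.0826·72 + 0.1358·29 = 149.5612
  x_2 = 0.0861·72 + 0.0519·100 + 1.1028·98 + 0.1021·61 + 0.0484·70 + 0.1364·61 + 0.0808·72 + 0.1481·29 = 147.5136
  x_3 = 0.0781·72 + 0.0278·100 + 0.0526·98 + 1.1104·61 + 0.0559·70 + 0.0592·61 + 0.0733·72 + 0.0552·29 = 95.6926
  x_4 = 0.0619·72 + 0.1311·100 + 0.0983·98 + 0.1062·61 + 1.1239·70 + 0.1611·61 + 0.1091·72 + 0.0716·29 = 132.1177
  x_5 = 0.0563·72 + 0.0399·100 + 0.0359·98 + 0.0733·61 + 0.0749·70 + 1.1286·61 + 0.0645·72 + 0.1452·29 = 98.9725
  x_6 = 0.1386·72 + 0.0955·100 + 0.0971·98 + 0.0669·61 + 0.0952·70 + 0.0908·61 + 1.0557·72 + 0.1600·29 = 125.9844
  x_7 = 0.0317·72 + 0.0304·100 + 0.0757·98 + 0.0816·61 + 0.1101·70 + 0.0772·61 + 0.0342·72 + 1.1155·29 = 64.9577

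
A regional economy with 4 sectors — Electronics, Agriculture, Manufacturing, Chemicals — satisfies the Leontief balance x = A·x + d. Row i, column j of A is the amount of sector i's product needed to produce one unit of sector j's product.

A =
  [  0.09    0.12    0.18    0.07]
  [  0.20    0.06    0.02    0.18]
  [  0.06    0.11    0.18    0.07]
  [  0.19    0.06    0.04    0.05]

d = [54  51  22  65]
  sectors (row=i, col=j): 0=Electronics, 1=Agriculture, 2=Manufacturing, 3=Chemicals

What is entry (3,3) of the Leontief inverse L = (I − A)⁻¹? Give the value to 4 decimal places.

Form M = I − A:
  [  0.91   -0.12   -0.18   -0.07]
  [ -0.20    0.94   -0.02   -0.18]
  [ -0.06   -0.11    0.82   -0.07]
  [ -0.19   -0.06   -0.04    0.95]
Leontief inverse L = M⁻¹:
  [  1.1894    0.1930    0.2728    0.1443]
  [  0.3068    1.1311    0.1069    0.2448]
  [  0.1507    0.1759    1.2636    0.1375]
  [  0.2636    0.1174    0.1145    1.1027]
Total output x = L · d:
  x_0 = 1.1894·54 + 0.1930·51 + 0.2728·22 + 0.1443·65 = 89.4544
  x_1 = 0.3068·54 + 1.1311·51 + 0.1069·22 + 0.2448·65 = 92.5147
  x_2 = 0.1507·54 + 0.1759·51 + 1.2636·22 + 0.1375·65 = 53.8456
  x_3 = 0.2636·54 + 0.1174·51 + 0.1145·22 + 1.1027·65 = 94.4222

L[3,3] = 1.1027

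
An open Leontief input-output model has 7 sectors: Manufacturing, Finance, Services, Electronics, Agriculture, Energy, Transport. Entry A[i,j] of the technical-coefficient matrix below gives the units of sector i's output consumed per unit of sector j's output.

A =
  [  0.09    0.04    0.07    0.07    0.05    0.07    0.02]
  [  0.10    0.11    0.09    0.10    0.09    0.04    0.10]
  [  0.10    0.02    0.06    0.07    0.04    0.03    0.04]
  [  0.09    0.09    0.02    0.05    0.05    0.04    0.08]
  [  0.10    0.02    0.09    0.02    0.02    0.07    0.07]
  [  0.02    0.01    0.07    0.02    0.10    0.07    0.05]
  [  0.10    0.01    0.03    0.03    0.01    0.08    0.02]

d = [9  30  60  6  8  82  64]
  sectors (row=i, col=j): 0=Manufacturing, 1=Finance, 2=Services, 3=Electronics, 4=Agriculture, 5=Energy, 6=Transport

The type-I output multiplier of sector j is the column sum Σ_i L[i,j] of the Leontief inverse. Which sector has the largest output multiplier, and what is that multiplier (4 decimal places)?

Form M = I − A:
  [  0.91   -0.04   -0.07   -0.07   -0.05   -0.07   -0.02]
  [ -0.10    0.89   -0.09   -0.10   -0.09   -0.04   -0.10]
  [ -0.10   -0.02    0.94   -0.07   -0.04   -0.03   -0.04]
  [ -0.09   -0.09   -0.02    0.95   -0.05   -0.04   -0.08]
  [ -0.10   -0.02   -0.09   -0.02    0.98   -0.07   -0.07]
  [ -0.02   -0.01   -0.07   -0.02   -0.10    0.93   -0.05]
  [ -0.10   -0.01   -0.03   -0.03   -0.01   -0.08    0.98]
Leontief inverse L = M⁻¹:
  [  1.1472    0.0686    0.1124    0.1059    0.0865    0.1088    0.0554]
  [  0.1949    1.1579    0.1549    0.1577    0.1425    0.1005    0.1566]
  [  0.1519    0.0448    1.0952    0.1016    0.0690    0.0642    0.0689]
  [  0.1525    0.1226    0.0645    1.0888    0.0868    0.0823    0.1175]
  [  0.1524    0.0410    0.1282    0.0525    1.0518    0.1072    0.0974]
  [  0.0651    0.0258    0.1048    0.0435    0.1255    1.1026    0.0770]
  [  0.1352    0.0265    0.0584    0.0529    0.0360    0.1077    1.0406]
Total output x = L · d:
  x_0 = 1.1472·9 + 0.0686·30 + 0.1124·60 + 0.1059·6 + 0.0865·8 + 0.1088·82 + 0.0554·64 = 32.9153
  x_1 = 0.1949·9 + 1.1579·30 + 0.1549·60 + 0.1577·6 + 0.1425·8 + 0.1005·82 + 0.1566·64 = 66.1294
  x_2 = 0.1519·9 + 0.0448·30 + 1.0952·60 + 0.1016·6 + 0.0690·8 + 0.0642·82 + 0.0689·64 = 79.2498
  x_3 = 0.1525·9 + 0.1226·30 + 0.0645·60 + 1.0888·6 + 0.0868·8 + 0.0823·82 + 0.1175·64 = 30.4166
  x_4 = 0.1524·9 + 0.0410·30 + 0.1282·60 + 0.0525·6 + 1.0518·8 + 0.1072·82 + 0.0974·64 = 34.0425
  x_5 = 0.0651·9 + 0.0258·30 + 0.1048·60 + 0.0435·6 + 0.1255·8 + 1.1026·82 + 0.0770·64 = 104.2553
  x_6 = 0.1352·9 + 0.0265·30 + 0.0584·60 + 0.0529·6 + 0.0360·8 + 0.1077·82 + 1.0406·64 = 81.5548
Output multipliers (column sums of L):
  Manufacturing: 1.9993
  Finance: 1.4870
  Services: 1.7183
  Electronics: 1.6029
  Agriculture: 1.5981
  Energy: 1.6732
  Transport: 1.6134

Manufacturing (1.9993)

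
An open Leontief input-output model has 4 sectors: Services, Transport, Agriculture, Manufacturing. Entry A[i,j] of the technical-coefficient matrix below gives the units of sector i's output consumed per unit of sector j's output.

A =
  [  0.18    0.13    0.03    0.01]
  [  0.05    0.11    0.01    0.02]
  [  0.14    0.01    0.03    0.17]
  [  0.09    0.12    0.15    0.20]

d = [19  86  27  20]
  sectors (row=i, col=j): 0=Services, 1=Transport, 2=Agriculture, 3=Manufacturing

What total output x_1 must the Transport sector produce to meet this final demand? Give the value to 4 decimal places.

100.6420

Form M = I − A:
  [  0.82   -0.13   -0.03   -0.01]
  [ -0.05    0.89   -0.01   -0.02]
  [ -0.14   -0.01    0.97   -0.17]
  [ -0.09   -0.12   -0.15    0.80]
Leontief inverse L = M⁻¹:
  [  1.2418    0.1859    0.0449    0.0297]
  [  0.0765    1.1395    0.0193    0.0335]
  [  0.2135    0.0747    1.0743    0.2328]
  [  0.1912    0.2058    0.2094    1.3020]
Total output x = L · d:
  x_0 = 1.2418·19 + 0.1859·86 + 0.0449·27 + 0.0297·20 = 41.3877
  x_1 = 0.0765·19 + 1.1395·86 + 0.0193·27 + 0.0335·20 = 100.6420
  x_2 = 0.2135·19 + 0.0747·86 + 1.0743·27 + 0.2328·20 = 44.1398
  x_3 = 0.1912·19 + 0.2058·86 + 0.2094·27 + 1.3020·20 = 53.0286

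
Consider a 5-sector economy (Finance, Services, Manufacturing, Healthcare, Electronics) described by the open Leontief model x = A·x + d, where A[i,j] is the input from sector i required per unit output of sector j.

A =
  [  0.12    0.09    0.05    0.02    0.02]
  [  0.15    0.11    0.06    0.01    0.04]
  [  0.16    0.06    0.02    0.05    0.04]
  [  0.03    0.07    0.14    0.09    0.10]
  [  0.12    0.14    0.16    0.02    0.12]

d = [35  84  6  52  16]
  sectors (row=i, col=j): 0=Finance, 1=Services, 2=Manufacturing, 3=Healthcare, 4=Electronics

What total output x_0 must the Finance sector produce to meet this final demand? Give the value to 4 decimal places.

55.3512

Form M = I − A:
  [  0.88   -0.09   -0.05   -0.02   -0.02]
  [ -0.15    0.89   -0.06   -0.01   -0.04]
  [ -0.16   -0.06    0.98   -0.05   -0.04]
  [ -0.03   -0.07   -0.14    0.91   -0.10]
  [ -0.12   -0.14   -0.16   -0.02    0.88]
Leontief inverse L = M⁻¹:
  [  1.1802    0.1336    0.0796    0.0327    0.0402]
  [  0.2260    1.1652    0.0970    0.0245    0.0653]
  [  0.2223    0.1093    1.0585    0.0657    0.0656]
  [  0.1169    0.1358    0.1975    1.1170    0.1447]
  [  0.2400    0.2266    0.2232    0.0457    1.1675]
Total output x = L · d:
  x_0 = 1.1802·35 + 0.1336·84 + 0.0796·6 + 0.0327·52 + 0.0402·16 = 55.3512
  x_1 = 0.2260·35 + 1.1652·84 + 0.0970·6 + 0.0245·52 + 0.0653·16 = 108.6890
  x_2 = 0.2223·35 + 0.1093·84 + 1.0585·6 + 0.0657·52 + 0.0656·16 = 27.7799
  x_3 = 0.1169·35 + 0.1358·84 + 0.1975·6 + 1.1170·52 + 0.1447·16 = 77.0773
  x_4 = 0.2400·35 + 0.2266·84 + 0.2232·6 + 0.0457·52 + 1.1675·16 = 49.8238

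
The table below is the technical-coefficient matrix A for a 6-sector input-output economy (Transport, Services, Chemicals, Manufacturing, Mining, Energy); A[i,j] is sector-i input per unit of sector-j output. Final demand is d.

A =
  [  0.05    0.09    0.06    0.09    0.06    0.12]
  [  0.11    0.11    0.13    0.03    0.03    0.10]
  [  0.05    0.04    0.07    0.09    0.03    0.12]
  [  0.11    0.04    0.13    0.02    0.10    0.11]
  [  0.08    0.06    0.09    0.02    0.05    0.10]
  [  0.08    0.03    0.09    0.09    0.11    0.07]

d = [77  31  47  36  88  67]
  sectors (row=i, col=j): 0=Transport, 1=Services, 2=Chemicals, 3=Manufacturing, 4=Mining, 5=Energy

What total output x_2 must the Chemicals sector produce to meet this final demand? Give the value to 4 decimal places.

89.5957

Form M = I − A:
  [  0.95   -0.09   -0.06   -0.09   -0.06   -0.12]
  [ -0.11    0.89   -0.13   -0.03   -0.03   -0.10]
  [ -0.05   -0.04    0.93   -0.09   -0.03   -0.12]
  [ -0.11   -0.04   -0.13    0.98   -0.10   -0.11]
  [ -0.08   -0.06   -0.09   -0.02    0.95   -0.10]
  [ -0.08   -0.03   -0.09   -0.09   -0.11    0.93]
Leontief inverse L = M⁻¹:
  [  1.1205    0.1411    0.1435    0.1419    0.1188    0.2078]
  [  0.1813    1.1683    0.2154    0.0921    0.0877    0.1971]
  [  0.1084    0.0804    1.1394    0.1366    0.0823    0.1947]
  [  0.1777    0.0936    0.2108    1.0810    0.1584    0.2051]
  [  0.1352    0.1036    0.1558    0.0683    1.0968    0.1747]
  [  0.1459    0.0789    0.1684    0.1411    0.1661    1.1589]
Total output x = L · d:
  x_0 = 1.1205·77 + 0.1411·31 + 0.1435·47 + 0.1419·36 + 0.1188·88 + 0.2078·67 = 126.8752
  x_1 = 0.1813·77 + 1.1683·31 + 0.2154·47 + 0.0921·36 + 0.0877·88 + 0.1971·67 = 84.5374
  x_2 = 0.1084·77 + 0.0804·31 + 1.1394·47 + 0.1366·36 + 0.0823·88 + 0.1947·67 = 89.5957
  x_3 = 0.1777·77 + 0.0936·31 + 0.2108·47 + 1.0810·36 + 0.1584·88 + 0.2051·67 = 93.0917
  x_4 = 0.1352·77 + 0.1036·31 + 0.1558·47 + 0.0683·36 + 1.0968·88 + 0.1747·67 = 131.6220
  x_5 = 0.1459·77 + 0.0789·31 + 0.1684·47 + 0.1411·36 + 0.1661·88 + 1.1589·67 = 118.9316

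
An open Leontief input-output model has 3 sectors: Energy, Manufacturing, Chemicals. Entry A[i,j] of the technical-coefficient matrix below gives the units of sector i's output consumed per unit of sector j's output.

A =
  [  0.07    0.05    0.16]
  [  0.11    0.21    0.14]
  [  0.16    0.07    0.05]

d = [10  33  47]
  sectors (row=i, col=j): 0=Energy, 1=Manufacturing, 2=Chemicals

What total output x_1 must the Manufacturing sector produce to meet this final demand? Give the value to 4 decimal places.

55.2550

Form M = I − A:
  [  0.93   -0.05   -0.16]
  [ -0.11    0.79   -0.14]
  [ -0.16   -0.07    0.95]
Leontief inverse L = M⁻¹:
  [  1.1205    0.0888    0.2018]
  [  0.1920    1.2978    0.2236]
  [  0.2029    0.1106    1.1031]
Total output x = L · d:
  x_0 = 1.1205·10 + 0.0888·33 + 0.2018·47 = 23.6198
  x_1 = 0.1920·10 + 1.2978·33 + 0.2236·47 = 55.2550
  x_2 = 0.2029·10 + 0.1106·33 + 1.1031·47 = 57.5232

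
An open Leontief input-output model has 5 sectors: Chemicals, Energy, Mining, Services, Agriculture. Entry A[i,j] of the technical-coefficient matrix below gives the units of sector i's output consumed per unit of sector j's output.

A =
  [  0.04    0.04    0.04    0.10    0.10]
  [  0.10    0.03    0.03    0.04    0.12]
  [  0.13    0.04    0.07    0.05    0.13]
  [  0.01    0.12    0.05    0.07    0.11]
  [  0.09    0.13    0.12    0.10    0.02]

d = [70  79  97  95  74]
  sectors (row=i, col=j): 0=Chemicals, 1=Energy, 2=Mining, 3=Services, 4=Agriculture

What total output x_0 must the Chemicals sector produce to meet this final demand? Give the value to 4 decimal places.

Form M = I − A:
  [  0.96   -0.04   -0.04   -0.10   -0.10]
  [ -0.10    0.97   -0.03   -0.04   -0.12]
  [ -0.13   -0.04    0.93   -0.05   -0.13]
  [ -0.01   -0.12   -0.05    0.93   -0.11]
  [ -0.09   -0.13   -0.12   -0.10    0.98]
Leontief inverse L = M⁻¹:
  [  1.0757    0.0842    0.0753    0.1390    0.1457]
  [  0.1366    1.0713    0.0659    0.0818    0.1630]
  [  0.1795    0.0916    1.1159    0.1036    0.1892]
  [  0.0560    0.1651    0.0884    1.1106    0.1623]
  [  0.1446    0.1779    0.1613    0.1496    1.0951]
Total output x = L · d:
  x_0 = 1.0757·70 + 0.0842·79 + 0.0753·97 + 0.1390·95 + 0.1457·74 = 113.2344
  x_1 = 0.1366·70 + 1.0713·79 + 0.0659·97 + 0.0818·95 + 0.1630·74 = 120.4240
  x_2 = 0.1795·70 + 0.0916·79 + 1.1159·97 + 0.1036·95 + 0.1892·74 = 151.8818
  x_3 = 0.0560·70 + 0.1651·79 + 0.0884·97 + 1.1106·95 + 0.1623·74 = 143.0494
  x_4 = 0.1446·70 + 0.1779·79 + 0.1613·97 + 0.1496·95 + 1.0951·74 = 135.0786

113.2344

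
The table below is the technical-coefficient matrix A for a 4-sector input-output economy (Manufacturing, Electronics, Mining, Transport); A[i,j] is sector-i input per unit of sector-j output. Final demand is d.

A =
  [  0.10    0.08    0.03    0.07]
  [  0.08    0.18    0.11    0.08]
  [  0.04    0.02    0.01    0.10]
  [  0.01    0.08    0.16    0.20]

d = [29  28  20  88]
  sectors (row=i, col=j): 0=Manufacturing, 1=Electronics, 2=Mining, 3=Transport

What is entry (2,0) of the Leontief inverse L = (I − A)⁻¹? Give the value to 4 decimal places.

Form M = I − A:
  [  0.90   -0.08   -0.03   -0.07]
  [ -0.08    0.82   -0.11   -0.08]
  [ -0.04   -0.02    0.99   -0.10]
  [ -0.01   -0.08   -0.16    0.80]
Leontief inverse L = M⁻¹:
  [  1.1264    0.1232    0.0671    0.1193]
  [  0.1204    1.2506    0.1679    0.1566]
  [  0.0516    0.0439    1.0390    0.1388]
  [  0.0364    0.1354    0.2254    1.2949]
Total output x = L · d:
  x_0 = 1.1264·29 + 0.1232·28 + 0.0671·20 + 0.1193·88 = 47.9498
  x_1 = 0.1204·29 + 1.2506·28 + 0.1679·20 + 0.1566·88 = 55.6459
  x_2 = 0.0516·29 + 0.0439·28 + 1.0390·20 + 0.1388·88 = 35.7189
  x_3 = 0.0364·29 + 0.1354·28 + 0.2254·20 + 1.2949·88 = 123.3077

L[2,0] = 0.0516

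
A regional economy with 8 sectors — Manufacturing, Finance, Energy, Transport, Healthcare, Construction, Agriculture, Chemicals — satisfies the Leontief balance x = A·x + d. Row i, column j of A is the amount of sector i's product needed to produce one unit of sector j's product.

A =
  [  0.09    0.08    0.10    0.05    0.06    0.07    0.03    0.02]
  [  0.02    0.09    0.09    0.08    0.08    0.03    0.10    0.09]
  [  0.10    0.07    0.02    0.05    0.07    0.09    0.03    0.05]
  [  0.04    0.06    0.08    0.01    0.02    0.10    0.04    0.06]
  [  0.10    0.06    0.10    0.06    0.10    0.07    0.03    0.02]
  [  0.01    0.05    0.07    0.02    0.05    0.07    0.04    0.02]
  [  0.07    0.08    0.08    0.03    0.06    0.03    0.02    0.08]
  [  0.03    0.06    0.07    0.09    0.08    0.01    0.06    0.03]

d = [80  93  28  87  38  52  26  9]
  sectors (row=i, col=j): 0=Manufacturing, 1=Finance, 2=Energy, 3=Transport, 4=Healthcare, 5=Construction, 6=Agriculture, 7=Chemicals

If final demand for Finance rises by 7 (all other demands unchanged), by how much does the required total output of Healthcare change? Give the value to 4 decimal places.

0.9140

Form M = I − A:
  [  0.91   -0.08   -0.10   -0.05   -0.06   -0.07   -0.03   -0.02]
  [ -0.02    0.91   -0.09   -0.08   -0.08   -0.03   -0.10   -0.09]
  [ -0.10   -0.07    0.98   -0.05   -0.07   -0.09   -0.03   -0.05]
  [ -0.04   -0.06   -0.08    0.99   -0.02   -0.10   -0.04   -0.06]
  [ -0.10   -0.06   -0.10   -0.06    0.90   -0.07   -0.03   -0.02]
  [ -0.01   -0.05   -0.07   -0.02   -0.05    0.93   -0.04   -0.02]
  [ -0.07   -0.08   -0.08   -0.03   -0.06   -0.03    0.98   -0.08]
  [ -0.03   -0.06   -0.07   -0.09   -0.08   -0.01   -0.06    0.97]
Leontief inverse L = M⁻¹:
  [  1.1476    0.1461    0.1706    0.0964    0.1226    0.1302    0.0721    0.0631]
  [  0.0847    1.1665    0.1718    0.1361    0.1538    0.0932    0.1498    0.1447]
  [  0.1511    0.1320    1.0913    0.0944    0.1294    0.1444    0.0707    0.0889]
  [  0.0815    0.1120    0.1345    1.0481    0.0705    0.1442    0.0746    0.0944]
  [  0.1648    0.1306    0.1773    0.1095    1.1681    0.1365    0.0735    0.0644]
  [  0.0459    0.0922    0.1147    0.0500    0.0917    1.1078    0.0674    0.0488]
  [  0.1218    0.1402    0.1445    0.0766    0.1193    0.0804    1.0602    0.1193]
  [  0.0808    0.1170    0.1319    0.1297    0.1338    0.0612    0.0959    1.0702]
Total output x = L · d:
  x_0 = 1.1476·80 + 0.1461·93 + 0.1706·28 + 0.0964·87 + 0.1226·38 + 0.1302·52 + 0.0721·26 + 0.0631·9 = 132.4286
  x_1 = 0.0847·80 + 1.1665·93 + 0.1718·28 + 0.1361·87 + 0.1538·38 + 0.0932·52 + 0.1498·26 + 0.1447·9 = 147.8028
  x_2 = 0.1511·80 + 0.1320·93 + 1.0913·28 + 0.0944·87 + 0.1294·38 + 0.1444·52 + 0.0707·26 + 0.0889·9 = 78.2000
  x_3 = 0.0815·80 + 0.1120·93 + 0.1345·28 + 1.0481·87 + 0.0705·38 + 0.1442·52 + 0.0746·26 + 0.0944·9 = 124.8508
  x_4 = 0.1648·80 + 0.1306·93 + 0.1773·28 + 0.1095·87 + 1.1681·38 + 0.1365·52 + 0.0735·26 + 0.0644·9 = 93.7972
  x_5 = 0.0459·80 + 0.0922·93 + 0.1147·28 + 0.0500·87 + 0.0917·38 + 1.1078·52 + 0.0674·26 + 0.0488·9 = 83.0792
  x_6 = 0.1218·80 + 0.1402·93 + 0.1445·28 + 0.0766·87 + 0.1193·38 + 0.0804·52 + 1.0602·26 + 0.1193·9 = 70.8505
  x_7 = 0.0808·80 + 0.1170·93 + 0.1319·28 + 0.1297·87 + 0.1338·38 + 0.0612·52 + 0.0959·26 + 1.0702·9 = 52.7188
Δx_4 = L[4,1] · Δd_1 = 0.1306 · 7 = 0.9140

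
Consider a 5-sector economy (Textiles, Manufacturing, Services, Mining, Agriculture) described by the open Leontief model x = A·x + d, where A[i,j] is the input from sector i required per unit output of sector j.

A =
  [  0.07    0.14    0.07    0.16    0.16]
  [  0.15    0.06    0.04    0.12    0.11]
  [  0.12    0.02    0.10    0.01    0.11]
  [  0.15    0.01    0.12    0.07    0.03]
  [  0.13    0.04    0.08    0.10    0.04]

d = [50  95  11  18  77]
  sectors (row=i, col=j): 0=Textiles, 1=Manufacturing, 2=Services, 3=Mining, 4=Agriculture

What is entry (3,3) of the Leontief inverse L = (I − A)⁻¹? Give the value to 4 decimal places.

Form M = I − A:
  [  0.93   -0.14   -0.07   -0.16   -0.16]
  [ -0.15    0.94   -0.04   -0.12   -0.11]
  [ -0.12   -0.02    0.90   -0.01   -0.11]
  [ -0.15   -0.01   -0.12    0.93   -0.03]
  [ -0.13   -0.04   -0.08   -0.10    0.96]
Leontief inverse L = M⁻¹:
  [  1.2045    0.1962    0.1594    0.2611    0.2497]
  [  0.2548    1.1145    0.1141    0.2093    0.1898]
  [  0.1949    0.0618    1.1542    0.0726    0.1741]
  [  0.2291    0.0543    0.1804    1.1344    0.1005]
  [  0.2138    0.0838    0.1413    0.1683    1.1084]
Total output x = L · d:
  x_0 = 1.2045·50 + 0.1962·95 + 0.1594·11 + 0.2611·18 + 0.2497·77 = 104.5385
  x_1 = 0.2548·50 + 1.1145·95 + 0.1141·11 + 0.2093·18 + 0.1898·77 = 138.2515
  x_2 = 0.1949·50 + 0.0618·95 + 1.1542·11 + 0.0726·18 + 0.1741·77 = 43.0235
  x_3 = 0.2291·50 + 0.0543·95 + 0.1804·11 + 1.1344·18 + 0.1005·77 = 46.7565
  x_4 = 0.2138·50 + 0.0838·95 + 0.1413·11 + 0.1683·18 + 1.1084·77 = 108.5808

L[3,3] = 1.1344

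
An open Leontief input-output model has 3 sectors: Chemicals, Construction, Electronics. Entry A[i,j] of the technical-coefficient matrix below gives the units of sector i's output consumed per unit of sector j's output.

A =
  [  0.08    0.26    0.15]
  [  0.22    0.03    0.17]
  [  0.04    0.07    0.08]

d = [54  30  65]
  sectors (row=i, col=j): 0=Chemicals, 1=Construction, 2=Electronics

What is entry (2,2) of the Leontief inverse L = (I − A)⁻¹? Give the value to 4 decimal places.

Form M = I − A:
  [  0.92   -0.26   -0.15]
  [ -0.22    0.97   -0.17]
  [ -0.04   -0.07    0.92]
Leontief inverse L = M⁻¹:
  [  1.1779    0.3340    0.2538]
  [  0.2799    1.1242    0.2534]
  [  0.0725    0.1001    1.1173]
Total output x = L · d:
  x_0 = 1.1779·54 + 0.3340·30 + 0.2538·65 = 90.1205
  x_1 = 0.2799·54 + 1.1242·30 + 0.2534·65 = 65.3074
  x_2 = 0.0725·54 + 0.1001·30 + 1.1173·65 = 79.5395

L[2,2] = 1.1173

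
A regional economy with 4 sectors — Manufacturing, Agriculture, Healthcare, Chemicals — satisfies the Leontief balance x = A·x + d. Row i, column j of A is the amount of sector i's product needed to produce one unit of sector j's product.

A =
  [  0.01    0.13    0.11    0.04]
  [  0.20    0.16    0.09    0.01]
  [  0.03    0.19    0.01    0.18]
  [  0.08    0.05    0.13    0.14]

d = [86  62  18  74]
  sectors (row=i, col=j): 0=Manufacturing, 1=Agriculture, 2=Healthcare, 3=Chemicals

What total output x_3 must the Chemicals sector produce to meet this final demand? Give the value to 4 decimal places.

112.3543

Form M = I − A:
  [  0.99   -0.13   -0.11   -0.04]
  [ -0.20    0.84   -0.09   -0.01]
  [ -0.03   -0.19    0.99   -0.18]
  [ -0.08   -0.05   -0.13    0.86]
Leontief inverse L = M⁻¹:
  [  1.0622    0.2026    0.1473    0.0826]
  [  0.2659    1.2697    0.1527    0.0591]
  [  0.1069    0.2742    1.0776    0.2337]
  [  0.1304    0.1341    0.1855    1.2092]
Total output x = L · d:
  x_0 = 1.0622·86 + 0.2026·62 + 0.1473·18 + 0.0826·74 = 112.6711
  x_1 = 0.2659·86 + 1.2697·62 + 0.1527·18 + 0.0591·74 = 108.7115
  x_2 = 0.1069·86 + 0.2742·62 + 1.0776·18 + 0.2337·74 = 62.8880
  x_3 = 0.1304·86 + 0.1341·62 + 0.1855·18 + 1.2092·74 = 112.3543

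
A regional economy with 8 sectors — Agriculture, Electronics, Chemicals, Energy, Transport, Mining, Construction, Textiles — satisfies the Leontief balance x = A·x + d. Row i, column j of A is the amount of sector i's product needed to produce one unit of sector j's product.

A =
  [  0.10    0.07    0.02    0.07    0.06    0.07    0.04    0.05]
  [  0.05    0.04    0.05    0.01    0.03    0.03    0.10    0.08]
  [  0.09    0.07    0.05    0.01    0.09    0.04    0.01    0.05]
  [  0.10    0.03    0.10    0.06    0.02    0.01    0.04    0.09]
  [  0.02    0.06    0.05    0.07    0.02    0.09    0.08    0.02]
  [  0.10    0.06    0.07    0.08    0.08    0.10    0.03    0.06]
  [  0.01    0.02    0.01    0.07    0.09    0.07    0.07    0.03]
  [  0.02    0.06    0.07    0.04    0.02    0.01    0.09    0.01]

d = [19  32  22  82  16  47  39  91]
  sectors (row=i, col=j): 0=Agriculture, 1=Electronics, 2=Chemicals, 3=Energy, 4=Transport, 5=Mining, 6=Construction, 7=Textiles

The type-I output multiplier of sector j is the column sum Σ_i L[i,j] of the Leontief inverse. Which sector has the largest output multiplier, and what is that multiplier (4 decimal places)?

Agriculture (1.8590)

Form M = I − A:
  [  0.90   -0.07   -0.02   -0.07   -0.06   -0.07   -0.04   -0.05]
  [ -0.05    0.96   -0.05   -0.01   -0.03   -0.03   -0.10   -0.08]
  [ -0.09   -0.07    0.95   -0.01   -0.09   -0.04   -0.01   -0.05]
  [ -0.10   -0.03   -0.10    0.94   -0.02   -0.01   -0.04   -0.09]
  [ -0.02   -0.06   -0.05   -0.07    0.98   -0.09   -0.08   -0.02]
  [ -0.10   -0.06   -0.07   -0.08   -0.08    0.90   -0.03   -0.06]
  [ -0.01   -0.02   -0.01   -0.07   -0.09   -0.07    0.93   -0.03]
  [ -0.02   -0.06   -0.07   -0.04   -0.02   -0.01   -0.09    0.99]
Leontief inverse L = M⁻¹:
  [  1.1549    0.1138    0.0642    0.1160    0.1020    0.1159    0.0891    0.0931]
  [  0.0853    1.0731    0.0807    0.0442    0.0668    0.0653    0.1402    0.1087]
  [  0.1339    0.1095    1.0853    0.0463    0.1253    0.0804    0.0527    0.0836]
  [  0.1500    0.0717    0.1392    1.0972    0.0604    0.0462    0.0818    0.1266]
  [  0.0668    0.0952    0.0887    0.1083    1.0605    0.1295    0.1198    0.0583]
  [  0.1687    0.1150    0.1251    0.1346    0.1327    1.1563    0.0863    0.1117]
  [  0.0478    0.0515    0.0457    0.1080    0.1227    0.1078    1.1080    0.0613]
  [  0.0514    0.0857    0.0958    0.0660    0.0513    0.0379    0.1213    1.0375]
Total output x = L · d:
  x_0 = 1.1549·19 + 0.1138·32 + 0.0642·22 + 0.1160·82 + 0.1020·16 + 0.1159·47 + 0.0891·39 + 0.0931·91 = 55.5366
  x_1 = 0.0853·19 + 1.0731·32 + 0.0807·22 + 0.0442·82 + 0.0668·16 + 0.0653·47 + 0.1402·39 + 0.1087·91 = 60.8587
  x_2 = 0.1339·19 + 0.1095·32 + 1.0853·22 + 0.0463·82 + 0.1253·16 + 0.0804·47 + 0.0527·39 + 0.0836·91 = 49.1730
  x_3 = 0.1500·19 + 0.0717·32 + 0.1392·22 + 1.0972·82 + 0.0604·16 + 0.0462·47 + 0.0818·39 + 0.1266·91 = 116.0272
  x_4 = 0.0668·19 + 0.0952·32 + 0.0887·22 + 0.1083·82 + 1.0605·16 + 0.1295·47 + 0.1198·39 + 0.0583·91 = 48.1863
  x_5 = 0.1687·19 + 0.1150·32 + 0.1251·22 + 0.1346·82 + 0.1327·16 + 1.1563·47 + 0.0863·39 + 0.1117·91 = 90.6785
  x_6 = 0.0478·19 + 0.0515·32 + 0.0457·22 + 0.1080·82 + 0.1227·16 + 0.1078·47 + 1.1080·39 + 0.0613·91 = 68.2366
  x_7 = 0.0514·19 + 0.0857·32 + 0.0958·22 + 0.0660·82 + 0.0513·16 + 0.0379·47 + 0.1213·39 + 1.0375·91 = 112.9871
Output multipliers (column sums of L):
  Agriculture: 1.8590
  Electronics: 1.7156
  Chemicals: 1.7248
  Energy: 1.7206
  Transport: 1.7218
  Mining: 1.7394
  Construction: 1.7991
  Textiles: 1.6809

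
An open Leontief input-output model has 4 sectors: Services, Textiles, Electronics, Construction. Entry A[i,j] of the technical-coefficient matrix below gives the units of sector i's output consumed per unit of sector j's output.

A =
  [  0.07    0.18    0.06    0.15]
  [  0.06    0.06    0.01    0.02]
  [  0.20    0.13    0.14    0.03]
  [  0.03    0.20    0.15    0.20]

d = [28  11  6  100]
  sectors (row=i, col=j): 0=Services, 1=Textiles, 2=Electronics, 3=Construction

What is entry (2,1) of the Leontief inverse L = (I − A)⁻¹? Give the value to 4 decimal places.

Form M = I − A:
  [  0.93   -0.18   -0.06   -0.15]
  [ -0.06    0.94   -0.01   -0.02]
  [ -0.20   -0.13    0.86   -0.03]
  [ -0.03   -0.20   -0.15    0.80]
Leontief inverse L = M⁻¹:
  [  1.1265    0.2798    0.1207    0.2227]
  [  0.0773    1.0912    0.0255    0.0427]
  [  0.2776    0.2415    1.2030    0.1032]
  [  0.1136    0.3286    0.2365    1.2884]
Total output x = L · d:
  x_0 = 1.1265·28 + 0.2798·11 + 0.1207·6 + 0.2227·100 = 57.6159
  x_1 = 0.0773·28 + 1.0912·11 + 0.0255·6 + 0.0427·100 = 18.5933
  x_2 = 0.2776·28 + 0.2415·11 + 1.2030·6 + 0.1032·100 = 27.9673
  x_3 = 0.1136·28 + 0.3286·11 + 0.2365·6 + 1.2884·100 = 137.0528

L[2,1] = 0.2415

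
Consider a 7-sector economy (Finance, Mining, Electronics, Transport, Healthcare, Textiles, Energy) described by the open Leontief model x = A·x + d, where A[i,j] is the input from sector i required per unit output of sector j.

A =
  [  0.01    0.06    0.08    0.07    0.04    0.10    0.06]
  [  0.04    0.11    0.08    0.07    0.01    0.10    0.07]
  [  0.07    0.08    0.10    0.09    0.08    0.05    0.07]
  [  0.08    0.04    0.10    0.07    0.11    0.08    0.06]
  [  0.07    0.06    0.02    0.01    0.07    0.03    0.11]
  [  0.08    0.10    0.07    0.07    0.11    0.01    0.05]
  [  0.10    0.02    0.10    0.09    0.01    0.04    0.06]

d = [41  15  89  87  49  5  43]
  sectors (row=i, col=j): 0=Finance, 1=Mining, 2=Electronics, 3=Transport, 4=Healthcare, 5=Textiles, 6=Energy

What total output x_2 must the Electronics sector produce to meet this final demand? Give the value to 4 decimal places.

Form M = I − A:
  [  0.99   -0.06   -0.08   -0.07   -0.04   -0.10   -0.06]
  [ -0.04    0.89   -0.08   -0.07   -0.01   -0.10   -0.07]
  [ -0.07   -0.08    0.90   -0.09   -0.08   -0.05   -0.07]
  [ -0.08   -0.04   -0.10    0.93   -0.11   -0.08   -0.06]
  [ -0.07   -0.06   -0.02   -0.01    0.93   -0.03   -0.11]
  [ -0.08   -0.10   -0.07   -0.07   -0.11    0.99   -0.05]
  [ -0.10   -0.02   -0.10   -0.09   -0.01   -0.04    0.94]
Leontief inverse L = M⁻¹:
  [  1.0649    0.1155    0.1448    0.1257    0.0926    0.1441    0.1139]
  [  0.0999    1.1753    0.1565    0.1361    0.0662    0.1550    0.1302]
  [  0.1356    0.1477    1.1814    0.1591    0.1425    0.1111    0.1404]
  [  0.1453    0.1069    0.1777    1.1363    0.1747    0.1369    0.1307]
  [  0.1133    0.1025    0.0727    0.0556    1.1040    0.0697    0.1567]
  [  0.1362    0.1610    0.1402    0.1292    0.1624    1.0672    0.1151]
  [  0.1507    0.0712    0.1682    0.1481    0.0618    0.0897    1.1127]
Total output x = L · d:
  x_0 = 1.0649·41 + 0.1155·15 + 0.1448·89 + 0.1257·87 + 0.0926·49 + 0.1441·5 + 0.1139·43 = 79.3728
  x_1 = 0.0999·41 + 1.1753·15 + 0.1565·89 + 0.1361·87 + 0.0662·49 + 0.1550·5 + 0.1302·43 = 57.1137
  x_2 = 0.1356·41 + 0.1477·15 + 1.1814·89 + 0.1591·87 + 0.1425·49 + 0.1111·5 + 0.1404·43 = 140.3396
  x_3 = 0.1453·41 + 0.1069·15 + 0.1777·89 + 1.1363·87 + 0.1747·49 + 0.1369·5 + 0.1307·43 = 137.1014
  x_4 = 0.1133·41 + 0.1025·15 + 0.0727·89 + 0.0556·87 + 1.1040·49 + 0.0697·5 + 0.1567·43 = 78.6731
  x_5 = 0.1362·41 + 0.1610·15 + 0.1402·89 + 0.1292·87 + 0.1624·49 + 1.0672·5 + 0.1151·43 = 49.9568
  x_6 = 0.1507·41 + 0.0712·15 + 0.1682·89 + 0.1481·87 + 0.0618·49 + 0.0897·5 + 1.1127·43 = 86.4230

140.3396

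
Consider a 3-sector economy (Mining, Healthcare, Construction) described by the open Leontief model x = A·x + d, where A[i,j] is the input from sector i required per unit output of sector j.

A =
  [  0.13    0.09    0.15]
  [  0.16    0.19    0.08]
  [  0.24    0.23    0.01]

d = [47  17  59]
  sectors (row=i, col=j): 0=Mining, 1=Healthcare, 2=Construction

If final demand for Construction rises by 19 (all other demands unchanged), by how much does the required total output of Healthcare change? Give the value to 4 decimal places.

2.8185

Form M = I − A:
  [  0.87   -0.09   -0.15]
  [ -0.16    0.81   -0.08]
  [ -0.24   -0.23    0.99]
Leontief inverse L = M⁻¹:
  [  1.2417    0.1959    0.2040]
  [  0.2815    1.3080    0.1483]
  [  0.3664    0.3514    1.0940]
Total output x = L · d:
  x_0 = 1.2417·47 + 0.1959·17 + 0.2040·59 = 73.7249
  x_1 = 0.2815·47 + 1.3080·17 + 0.1483·59 = 44.2164
  x_2 = 0.3664·47 + 0.3514·17 + 1.0940·59 = 87.7412
Δx_1 = L[1,2] · Δd_2 = 0.1483 · 19 = 2.8185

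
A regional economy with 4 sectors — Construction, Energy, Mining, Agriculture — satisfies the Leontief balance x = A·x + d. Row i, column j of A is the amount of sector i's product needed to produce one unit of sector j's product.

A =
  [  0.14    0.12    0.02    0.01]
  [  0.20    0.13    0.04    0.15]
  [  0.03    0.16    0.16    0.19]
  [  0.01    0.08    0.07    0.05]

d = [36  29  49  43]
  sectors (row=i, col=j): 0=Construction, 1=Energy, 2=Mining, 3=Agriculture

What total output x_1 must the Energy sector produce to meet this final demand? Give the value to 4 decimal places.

59.1685

Form M = I − A:
  [  0.86   -0.12   -0.02   -0.01]
  [ -0.20    0.87   -0.04   -0.15]
  [ -0.03   -0.16    0.84   -0.19]
  [ -0.01   -0.08   -0.07    0.95]
Leontief inverse L = M⁻¹:
  [  1.2063    0.1785    0.0413    0.0491]
  [  0.2901    1.2243    0.0830    0.2130]
  [  0.1085    0.2678    1.2299    0.2894]
  [  0.0451    0.1247    0.0980    1.0924]
Total output x = L · d:
  x_0 = 1.2063·36 + 0.1785·29 + 0.0413·49 + 0.0491·43 = 52.7420
  x_1 = 0.2901·36 + 1.2243·29 + 0.0830·49 + 0.2130·43 = 59.1685
  x_2 = 0.1085·36 + 0.2678·29 + 1.2299·49 + 0.2894·43 = 84.3843
  x_3 = 0.0451·36 + 0.1247·29 + 0.0980·49 + 1.0924·43 = 57.0187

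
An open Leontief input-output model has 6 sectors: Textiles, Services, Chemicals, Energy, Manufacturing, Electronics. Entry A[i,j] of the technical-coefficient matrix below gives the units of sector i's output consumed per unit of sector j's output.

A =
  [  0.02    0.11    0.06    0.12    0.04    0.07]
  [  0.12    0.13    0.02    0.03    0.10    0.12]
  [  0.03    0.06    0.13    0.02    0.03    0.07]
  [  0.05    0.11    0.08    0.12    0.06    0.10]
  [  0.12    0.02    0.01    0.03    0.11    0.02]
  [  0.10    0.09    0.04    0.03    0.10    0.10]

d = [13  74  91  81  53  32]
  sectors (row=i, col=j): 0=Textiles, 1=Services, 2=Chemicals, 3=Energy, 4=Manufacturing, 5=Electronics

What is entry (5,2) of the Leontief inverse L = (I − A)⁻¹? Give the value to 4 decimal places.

Form M = I − A:
  [  0.98   -0.11   -0.06   -0.12   -0.04   -0.07]
  [ -0.12    0.87   -0.02   -0.03   -0.10   -0.12]
  [ -0.03   -0.06    0.87   -0.02   -0.03   -0.07]
  [ -0.05   -0.11   -0.08    0.88   -0.06   -0.10]
  [ -0.12   -0.02   -0.01   -0.03    0.89   -0.02]
  [ -0.10   -0.09   -0.04   -0.03   -0.10    0.90]
Leontief inverse L = M⁻¹:
  [  1.0800    0.1806    0.1011    0.1637    0.0986    0.1363]
  [  0.1957    1.2128    0.0599    0.0820    0.1745    0.1946]
  [  0.0722    0.1094    1.1674    0.0466    0.0713    0.1178]
  [  0.1219    0.1942    0.1305    1.1731    0.1309    0.1788]
  [  0.1586    0.0630    0.0342    0.0657    1.1497    0.0562]
  [  0.1645    0.1597    0.0773    0.0749    0.1637    1.1632]
Total output x = L · d:
  x_0 = 1.0800·13 + 0.1806·74 + 0.1011·91 + 0.1637·81 + 0.0986·53 + 0.1363·32 = 59.4512
  x_1 = 0.1957·13 + 1.2128·74 + 0.0599·91 + 0.0820·81 + 0.1745·53 + 0.1946·32 = 119.8545
  x_2 = 0.0722·13 + 0.1094·74 + 1.1674·91 + 0.0466·81 + 0.0713·53 + 0.1178·32 = 126.5837
  x_3 = 0.1219·13 + 0.1942·74 + 0.1305·91 + 1.1731·81 + 0.1309·53 + 0.1788·32 = 135.5125
  x_4 = 0.1586·13 + 0.0630·74 + 0.0342·91 + 0.0657·81 + 1.1497·53 + 0.0562·32 = 77.8891
  x_5 = 0.1645·13 + 0.1597·74 + 0.0773·91 + 0.0749·81 + 0.1637·53 + 1.1632·32 = 72.9441

L[5,2] = 0.0773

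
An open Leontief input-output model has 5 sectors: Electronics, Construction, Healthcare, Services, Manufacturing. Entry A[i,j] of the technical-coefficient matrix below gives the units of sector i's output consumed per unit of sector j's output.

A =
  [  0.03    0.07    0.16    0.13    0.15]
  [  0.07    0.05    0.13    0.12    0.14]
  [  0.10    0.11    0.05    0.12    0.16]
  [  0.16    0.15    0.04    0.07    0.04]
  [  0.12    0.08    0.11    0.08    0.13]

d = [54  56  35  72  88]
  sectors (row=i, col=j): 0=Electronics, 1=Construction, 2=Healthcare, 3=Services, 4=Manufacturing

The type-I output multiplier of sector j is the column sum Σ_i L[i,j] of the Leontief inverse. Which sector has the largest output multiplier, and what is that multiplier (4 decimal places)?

Form M = I − A:
  [  0.97   -0.07   -0.16   -0.13   -0.15]
  [ -0.07    0.95   -0.13   -0.12   -0.14]
  [ -0.10   -0.11    0.95   -0.12   -0.16]
  [ -0.16   -0.15   -0.04    0.93   -0.04]
  [ -0.12   -0.08   -0.11   -0.08    0.87]
Leontief inverse L = M⁻¹:
  [  1.1455    0.1766    0.2602    0.2410    0.2848]
  [  0.1768    1.1502    0.2277    0.2255    0.2678]
  [  0.2095    0.2112    1.1606    0.2316    0.2942]
  [  0.2442    0.2326    0.1407    1.1713    0.1593]
  [  0.2232    0.1782    0.2165    0.1910    1.2652]
Total output x = L · d:
  x_0 = 1.1455·54 + 0.1766·56 + 0.2602·35 + 0.2410·72 + 0.2848·88 = 123.2691
  x_1 = 0.1768·54 + 1.1502·56 + 0.2277·35 + 0.2255·72 + 0.2678·88 = 121.7336
  x_2 = 0.2095·54 + 0.2112·56 + 1.1606·35 + 0.2316·72 + 0.2942·88 = 106.3237
  x_3 = 0.2442·54 + 0.2326·56 + 0.1407·35 + 1.1713·72 + 0.1593·88 = 129.4881
  x_4 = 0.2232·54 + 0.1782·56 + 0.2165·35 + 0.1910·72 + 1.2652·88 = 154.6961
Output multipliers (column sums of L):
  Electronics: 1.9992
  Construction: 1.9488
  Healthcare: 2.0058
  Services: 2.0604
  Manufacturing: 2.2713

Manufacturing (2.2713)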